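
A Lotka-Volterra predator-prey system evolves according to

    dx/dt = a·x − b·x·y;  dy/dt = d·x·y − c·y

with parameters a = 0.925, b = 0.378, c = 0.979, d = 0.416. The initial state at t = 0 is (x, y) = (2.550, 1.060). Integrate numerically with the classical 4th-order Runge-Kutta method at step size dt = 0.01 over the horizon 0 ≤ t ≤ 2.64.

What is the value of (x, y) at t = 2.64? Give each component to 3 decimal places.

(x, y) = (2.648, 4.688)

t=0.000: state=(2.550, 1.060)
step 1 (dt=0.01): k1=(1.337, 0.087), k2=(1.340, 0.090), k3=(1.340, 0.090), k4=(1.343, 0.093); state += dt/6·(k1+2k2+2k3+k4)
t=0.010: state=(2.563, 1.061)
t=0.020: state=(2.577, 1.062)
t=0.030: state=(2.590, 1.063)
continuing one RK4 step at a time; state shown every 10 steps (Δt=0.1):
t=0.100: state=(2.687, 1.072)
t=0.200: state=(2.829, 1.090)
t=0.300: state=(2.977, 1.115)
t=0.400: state=(3.129, 1.148)
t=0.500: state=(3.284, 1.189)
t=0.600: state=(3.440, 1.240)
t=0.700: state=(3.597, 1.302)
t=0.800: state=(3.751, 1.376)
t=0.900: state=(3.900, 1.462)
t=1.000: state=(4.040, 1.564)
t=1.100: state=(4.168, 1.682)
t=1.200: state=(4.279, 1.819)
t=1.300: state=(4.370, 1.974)
t=1.400: state=(4.434, 2.150)
t=1.500: state=(4.468, 2.346)
t=1.600: state=(4.467, 2.562)
t=1.700: state=(4.428, 2.796)
t=1.800: state=(4.350, 3.043)
t=1.900: state=(4.232, 3.299)
t=2.000: state=(4.078, 3.557)
t=2.100: state=(3.892, 3.807)
t=2.200: state=(3.681, 4.041)
t=2.300: state=(3.451, 4.250)
t=2.400: state=(3.213, 4.427)
t=2.500: state=(2.973, 4.565)
t=2.600: state=(2.739, 4.662)
t=2.640: state=(2.648, 4.688)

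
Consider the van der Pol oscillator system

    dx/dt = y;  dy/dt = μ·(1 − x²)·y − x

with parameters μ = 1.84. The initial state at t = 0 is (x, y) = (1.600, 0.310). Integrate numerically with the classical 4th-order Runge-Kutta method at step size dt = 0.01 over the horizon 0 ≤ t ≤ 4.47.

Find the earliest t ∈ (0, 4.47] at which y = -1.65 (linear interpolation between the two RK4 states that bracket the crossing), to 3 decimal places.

t=0.000: state=(1.600, 0.310)
step 1 (dt=0.01): k1=(0.310, -2.490), k2=(0.298, -2.458), k3=(0.298, -2.459), k4=(0.285, -2.427); state += dt/6·(k1+2k2+2k3+k4)
t=0.010: state=(1.603, 0.285)
t=0.020: state=(1.606, 0.261)
t=0.030: state=(1.608, 0.238)
continuing one RK4 step at a time; state shown every 20 steps (Δt=0.2):
t=0.200: state=(1.620, -0.072)
t=0.400: state=(1.582, -0.285)
t=0.600: state=(1.512, -0.413)
t=0.800: state=(1.419, -0.511)
t=1.000: state=(1.307, -0.607)
t=1.200: state=(1.175, -0.724)
t=1.400: state=(1.015, -0.884)
t=1.600: state=(0.816, -1.126)
t=1.800: state=(0.555, -1.517)
t=1.850: state=(0.476, -1.649)
next step: t=1.860: state=(0.459, -1.678) — y has crossed -1.65
linear interpolation between t=1.850 (-1.64916) and t=1.860 (-1.67775) → t≈1.850

t = 1.850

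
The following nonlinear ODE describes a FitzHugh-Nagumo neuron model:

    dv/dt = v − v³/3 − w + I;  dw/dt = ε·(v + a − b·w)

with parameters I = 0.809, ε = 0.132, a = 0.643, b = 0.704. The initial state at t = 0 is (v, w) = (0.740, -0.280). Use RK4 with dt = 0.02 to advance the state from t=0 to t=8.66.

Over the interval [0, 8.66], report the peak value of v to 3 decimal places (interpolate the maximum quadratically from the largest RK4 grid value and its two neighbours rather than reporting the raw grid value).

max v = 1.990

t=0.000: state=(0.740, -0.280)
step 1 (dt=0.02): k1=(1.694, 0.209), k2=(1.699, 0.211), k3=(1.699, 0.211), k4=(1.704, 0.213); state += dt/6·(k1+2k2+2k3+k4)
t=0.020: state=(0.774, -0.276)
t=0.040: state=(0.808, -0.271)
t=0.060: state=(0.842, -0.267)
continuing one RK4 step at a time; state shown every 25 steps (Δt=0.5):
t=0.500: state=(1.542, -0.151)
t=1.000: state=(1.927, 0.012)
t=1.500: state=(1.990, 0.180)
t=2.000: state=(1.962, 0.341)
t=2.500: state=(1.913, 0.492)
t=3.000: state=(1.860, 0.633)
t=3.500: state=(1.805, 0.764)
t=4.000: state=(1.750, 0.885)
t=4.500: state=(1.693, 0.997)
t=5.000: state=(1.636, 1.101)
t=5.500: state=(1.578, 1.196)
t=6.000: state=(1.518, 1.283)
t=6.500: state=(1.456, 1.362)
t=7.000: state=(1.392, 1.434)
t=7.500: state=(1.324, 1.497)
t=8.000: state=(1.253, 1.554)
t=8.500: state=(1.176, 1.603)
t=8.660: state=(1.150, 1.618)
largest grid value and its neighbours: v(1.460)=1.99010, v(1.480)=1.99014, v(1.500)=1.99004
parabola through these three points peaks at t≈1.475 with v≈1.99014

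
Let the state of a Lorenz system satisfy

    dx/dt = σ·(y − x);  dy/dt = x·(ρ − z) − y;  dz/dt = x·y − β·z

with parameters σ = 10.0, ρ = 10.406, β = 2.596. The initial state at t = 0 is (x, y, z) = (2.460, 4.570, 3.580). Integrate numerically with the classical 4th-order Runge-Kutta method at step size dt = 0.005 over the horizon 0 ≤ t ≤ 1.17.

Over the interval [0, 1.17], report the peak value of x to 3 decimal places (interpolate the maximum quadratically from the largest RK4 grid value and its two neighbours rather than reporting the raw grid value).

max x = 7.821

t=0.000: state=(2.460, 4.570, 3.580)
step 1 (dt=0.005): k1=(21.100, 12.222, 1.949), k2=(20.878, 12.539, 2.254), k3=(20.892, 12.533, 2.251), k4=(20.682, 12.843, 2.557); state += dt/6·(k1+2k2+2k3+k4)
t=0.005: state=(2.564, 4.633, 3.591)
t=0.010: state=(2.667, 4.698, 3.606)
t=0.015: state=(2.768, 4.767, 3.623)
continuing one RK4 step at a time; state shown every 10 steps (Δt=0.05):
t=0.050: state=(3.441, 5.318, 3.834)
t=0.100: state=(4.376, 6.259, 4.434)
t=0.150: state=(5.330, 7.252, 5.441)
t=0.200: state=(6.276, 8.104, 6.885)
t=0.250: state=(7.110, 8.565, 8.689)
t=0.300: state=(7.672, 8.412, 10.606)
t=0.350: state=(7.809, 7.595, 12.251)
t=0.400: state=(7.463, 6.321, 13.268)
t=0.450: state=(6.719, 4.954, 13.528)
t=0.500: state=(5.769, 3.803, 13.156)
t=0.550: state=(4.813, 3.000, 12.389)
t=0.600: state=(3.989, 2.527, 11.444)
t=0.650: state=(3.360, 2.305, 10.462)
t=0.700: state=(2.930, 2.255, 9.520)
t=0.750: state=(2.676, 2.325, 8.660)
t=0.800: state=(2.569, 2.484, 7.899)
t=0.850: state=(2.583, 2.718, 7.250)
t=0.900: state=(2.700, 3.027, 6.722)
t=0.950: state=(2.908, 3.411, 6.327)
t=1.000: state=(3.202, 3.872, 6.078)
t=1.050: state=(3.577, 4.407, 5.996)
t=1.100: state=(4.029, 5.002, 6.106)
t=1.150: state=(4.544, 5.625, 6.434)
t=1.170: state=(4.763, 5.871, 6.630)
largest grid value and its neighbours: x(0.335)=7.81903, x(0.340)=7.82074, x(0.345)=7.81750
parabola through these three points peaks at t≈0.339 with x≈7.82080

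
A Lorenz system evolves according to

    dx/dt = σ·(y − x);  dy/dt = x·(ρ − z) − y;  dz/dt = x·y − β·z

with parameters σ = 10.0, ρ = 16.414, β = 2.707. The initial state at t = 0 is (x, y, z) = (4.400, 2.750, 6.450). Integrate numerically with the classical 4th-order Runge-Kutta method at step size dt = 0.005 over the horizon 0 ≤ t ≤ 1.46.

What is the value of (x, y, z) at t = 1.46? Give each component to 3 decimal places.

t=0.000: state=(4.400, 2.750, 6.450)
step 1 (dt=0.005): k1=(-16.500, 41.092, -5.360), k2=(-15.060, 40.636, -4.990), k3=(-15.108, 40.669, -4.987), k4=(-13.711, 40.243, -4.621); state += dt/6·(k1+2k2+2k3+k4)
t=0.005: state=(4.325, 2.953, 6.425)
t=0.010: state=(4.263, 3.153, 6.404)
t=0.015: state=(4.213, 3.349, 6.386)
continuing one RK4 step at a time; state shown every 10 steps (Δt=0.05):
t=0.050: state=(4.166, 4.668, 6.366)
t=0.100: state=(4.765, 6.573, 6.728)
t=0.150: state=(5.911, 8.635, 7.778)
t=0.200: state=(7.429, 10.699, 9.831)
t=0.250: state=(9.066, 12.189, 13.061)
t=0.300: state=(10.363, 12.221, 17.063)
t=0.350: state=(10.745, 10.306, 20.577)
t=0.400: state=(9.920, 7.170, 22.244)
t=0.450: state=(8.190, 4.258, 21.831)
t=0.500: state=(6.211, 2.411, 20.161)
t=0.550: state=(4.511, 1.576, 18.089)
t=0.600: state=(3.298, 1.368, 16.058)
t=0.650: state=(2.555, 1.480, 14.215)
t=0.700: state=(2.186, 1.752, 12.591)
t=0.750: state=(2.094, 2.136, 11.189)
t=0.800: state=(2.214, 2.641, 10.011)
t=0.850: state=(2.517, 3.305, 9.071)
t=0.900: state=(3.005, 4.177, 8.404)
t=0.950: state=(3.698, 5.309, 8.083)
t=1.000: state=(4.625, 6.728, 8.232)
t=1.050: state=(5.800, 8.383, 9.038)
t=1.100: state=(7.178, 10.055, 10.712)
t=1.150: state=(8.594, 11.266, 13.336)
t=1.200: state=(9.712, 11.360, 16.571)
t=1.250: state=(10.110, 9.969, 19.502)
t=1.300: state=(9.555, 7.537, 21.102)
t=1.350: state=(8.223, 5.084, 21.048)
t=1.400: state=(6.591, 3.354, 19.821)
t=1.450: state=(5.101, 2.456, 18.086)
t=1.460: state=(4.845, 2.358, 17.721)

(x, y, z) = (4.845, 2.358, 17.721)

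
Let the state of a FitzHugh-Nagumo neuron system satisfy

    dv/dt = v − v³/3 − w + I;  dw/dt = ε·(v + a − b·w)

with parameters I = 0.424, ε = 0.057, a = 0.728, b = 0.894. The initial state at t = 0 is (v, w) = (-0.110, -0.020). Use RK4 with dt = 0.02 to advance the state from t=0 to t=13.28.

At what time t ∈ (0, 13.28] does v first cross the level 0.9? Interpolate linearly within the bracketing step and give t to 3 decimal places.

t = 1.509

t=0.000: state=(-0.110, -0.020)
step 1 (dt=0.02): k1=(0.334, 0.036), k2=(0.337, 0.036), k3=(0.337, 0.036), k4=(0.340, 0.037); state += dt/6·(k1+2k2+2k3+k4)
t=0.020: state=(-0.103, -0.019)
t=0.040: state=(-0.096, -0.019)
t=0.060: state=(-0.089, -0.018)
continuing one RK4 step at a time; state shown every 25 steps (Δt=0.5):
t=0.500: state=(0.101, 0.001)
t=1.000: state=(0.429, 0.028)
t=1.500: state=(0.891, 0.066)
next step: t=1.520: state=(0.911, 0.068) — v has crossed 0.9
linear interpolation between t=1.500 (0.89118) and t=1.520 (0.91145) → t≈1.509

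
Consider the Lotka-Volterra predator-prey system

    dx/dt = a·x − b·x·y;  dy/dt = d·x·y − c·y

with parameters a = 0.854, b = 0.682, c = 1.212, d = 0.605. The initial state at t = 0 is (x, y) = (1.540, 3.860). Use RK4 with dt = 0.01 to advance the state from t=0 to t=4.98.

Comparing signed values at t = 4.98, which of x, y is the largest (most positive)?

t=0.000: state=(1.540, 3.860)
step 1 (dt=0.01): k1=(-2.739, -1.082), k2=(-2.709, -1.112), k3=(-2.709, -1.112), k4=(-2.679, -1.142); state += dt/6·(k1+2k2+2k3+k4)
t=0.010: state=(1.513, 3.849)
t=0.020: state=(1.486, 3.837)
t=0.030: state=(1.460, 3.825)
continuing one RK4 step at a time; state shown every 20 steps (Δt=0.2):
t=0.200: state=(1.100, 3.546)
t=0.400: state=(0.828, 3.123)
t=0.600: state=(0.661, 2.680)
t=0.800: state=(0.560, 2.263)
t=1.000: state=(0.501, 1.893)
t=1.200: state=(0.469, 1.575)
t=1.400: state=(0.457, 1.307)
t=1.600: state=(0.461, 1.084)
t=1.800: state=(0.478, 0.900)
t=2.000: state=(0.507, 0.750)
t=2.200: state=(0.548, 0.627)
t=2.400: state=(0.601, 0.527)
t=2.600: state=(0.667, 0.447)
t=2.800: state=(0.748, 0.382)
t=3.000: state=(0.845, 0.330)
t=3.200: state=(0.961, 0.289)
t=3.400: state=(1.098, 0.257)
t=3.600: state=(1.260, 0.232)
t=3.800: state=(1.450, 0.215)
t=4.000: state=(1.672, 0.203)
t=4.200: state=(1.930, 0.198)
t=4.400: state=(2.229, 0.200)
t=4.600: state=(2.571, 0.210)
t=4.800: state=(2.960, 0.230)
t=4.980: state=(3.350, 0.261)
compare at T: x=3.350, y=0.261

largest component: x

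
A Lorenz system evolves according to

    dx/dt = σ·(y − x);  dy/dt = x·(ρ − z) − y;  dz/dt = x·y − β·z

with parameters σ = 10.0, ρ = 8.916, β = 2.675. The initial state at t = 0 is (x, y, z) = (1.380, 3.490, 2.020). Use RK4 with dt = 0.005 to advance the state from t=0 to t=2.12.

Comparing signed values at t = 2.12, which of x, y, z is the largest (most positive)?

t=0.000: state=(1.380, 3.490, 2.020)
step 1 (dt=0.005): k1=(21.100, 6.026, -0.587), k2=(20.723, 6.377, -0.378), k3=(20.741, 6.369, -0.381), k4=(20.381, 6.713, -0.173); state += dt/6·(k1+2k2+2k3+k4)
t=0.005: state=(1.484, 3.522, 2.018)
t=0.010: state=(1.584, 3.557, 2.018)
t=0.015: state=(1.681, 3.595, 2.020)
continuing one RK4 step at a time; state shown every 20 steps (Δt=0.1):
t=0.100: state=(3.086, 4.633, 2.374)
t=0.200: state=(4.693, 6.378, 3.734)
t=0.300: state=(6.338, 7.812, 6.397)
t=0.400: state=(7.299, 7.584, 9.690)
t=0.500: state=(6.786, 5.556, 11.577)
t=0.600: state=(5.212, 3.515, 11.211)
t=0.700: state=(3.715, 2.503, 9.708)
t=0.800: state=(2.834, 2.267, 8.086)
t=0.900: state=(2.523, 2.437, 6.726)
t=1.000: state=(2.614, 2.865, 5.737)
t=1.100: state=(3.003, 3.524, 5.174)
t=1.200: state=(3.642, 4.390, 5.117)
t=1.300: state=(4.468, 5.347, 5.666)
t=1.400: state=(5.320, 6.093, 6.833)
t=1.500: state=(5.896, 6.221, 8.320)
t=1.600: state=(5.906, 5.602, 9.476)
t=1.700: state=(5.362, 4.641, 9.788)
t=1.800: state=(4.604, 3.871, 9.329)
t=1.900: state=(3.982, 3.496, 8.502)
t=2.000: state=(3.650, 3.469, 7.654)
t=2.100: state=(3.607, 3.695, 6.987)
t=2.120: state=(3.630, 3.764, 6.886)
compare at T: x=3.630, y=3.764, z=6.886

largest component: z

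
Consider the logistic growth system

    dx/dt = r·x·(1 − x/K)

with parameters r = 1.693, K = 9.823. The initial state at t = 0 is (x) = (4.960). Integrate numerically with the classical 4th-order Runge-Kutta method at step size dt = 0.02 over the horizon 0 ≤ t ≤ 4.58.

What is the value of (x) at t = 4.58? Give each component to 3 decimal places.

t=0.000: state=(4.960)
step 1 (dt=0.02): k1=(4.157), k2=(4.156), k3=(4.156), k4=(4.155); state += dt/6·(k1+2k2+2k3+k4)
t=0.020: state=(5.043)
t=0.040: state=(5.126)
t=0.060: state=(5.209)
continuing one RK4 step at a time; state shown every 10 steps (Δt=0.2):
t=0.200: state=(5.782)
t=0.400: state=(6.557)
t=0.600: state=(7.249)
t=0.800: state=(7.839)
t=1.000: state=(8.322)
t=1.200: state=(8.704)
t=1.400: state=(8.998)
t=1.600: state=(9.221)
t=1.800: state=(9.386)
t=2.000: state=(9.508)
t=2.200: state=(9.596)
t=2.400: state=(9.660)
t=2.600: state=(9.706)
t=2.800: state=(9.740)
t=3.000: state=(9.763)
t=3.200: state=(9.780)
t=3.400: state=(9.793)
t=3.600: state=(9.801)
t=3.800: state=(9.808)
t=4.000: state=(9.812)
t=4.200: state=(9.815)
t=4.400: state=(9.817)
t=4.580: state=(9.819)

(x) = (9.819)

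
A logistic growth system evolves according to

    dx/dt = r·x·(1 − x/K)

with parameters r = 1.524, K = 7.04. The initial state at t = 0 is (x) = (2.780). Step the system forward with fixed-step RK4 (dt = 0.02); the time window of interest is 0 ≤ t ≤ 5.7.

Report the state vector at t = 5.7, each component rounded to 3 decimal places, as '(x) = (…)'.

t=0.000: state=(2.780)
step 1 (dt=0.02): k1=(2.564), k2=(2.572), k3=(2.572), k4=(2.580); state += dt/6·(k1+2k2+2k3+k4)
t=0.020: state=(2.831)
t=0.040: state=(2.883)
t=0.060: state=(2.935)
continuing one RK4 step at a time; state shown every 10 steps (Δt=0.2):
t=0.200: state=(3.306)
t=0.400: state=(3.841)
t=0.600: state=(4.362)
t=0.800: state=(4.846)
t=1.000: state=(5.278)
t=1.200: state=(5.650)
t=1.400: state=(5.959)
t=1.600: state=(6.209)
t=1.800: state=(6.408)
t=2.000: state=(6.563)
t=2.200: state=(6.682)
t=2.400: state=(6.772)
t=2.600: state=(6.841)
t=2.800: state=(6.892)
t=3.000: state=(6.930)
t=3.200: state=(6.959)
t=3.400: state=(6.980)
t=3.600: state=(6.996)
t=3.800: state=(7.007)
t=4.000: state=(7.016)
t=4.200: state=(7.022)
t=4.400: state=(7.027)
t=4.600: state=(7.030)
t=4.800: state=(7.033)
t=5.000: state=(7.035)
t=5.200: state=(7.036)
t=5.400: state=(7.037)
t=5.600: state=(7.038)
t=5.700: state=(7.038)

(x) = (7.038)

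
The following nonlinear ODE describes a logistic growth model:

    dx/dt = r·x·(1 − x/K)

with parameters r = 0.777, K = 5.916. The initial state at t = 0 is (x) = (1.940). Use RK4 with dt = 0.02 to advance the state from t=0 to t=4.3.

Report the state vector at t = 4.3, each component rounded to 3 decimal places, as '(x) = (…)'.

(x) = (5.516)

t=0.000: state=(1.940)
step 1 (dt=0.02): k1=(1.013), k2=(1.016), k3=(1.016), k4=(1.018); state += dt/6·(k1+2k2+2k3+k4)
t=0.020: state=(1.960)
t=0.040: state=(1.981)
t=0.060: state=(2.001)
continuing one RK4 step at a time; state shown every 10 steps (Δt=0.2):
t=0.200: state=(2.148)
t=0.400: state=(2.365)
t=0.600: state=(2.588)
t=0.800: state=(2.816)
t=1.000: state=(3.046)
t=1.200: state=(3.274)
t=1.400: state=(3.499)
t=1.600: state=(3.718)
t=1.800: state=(3.928)
t=2.000: state=(4.128)
t=2.200: state=(4.315)
t=2.400: state=(4.490)
t=2.600: state=(4.652)
t=2.800: state=(4.799)
t=3.000: state=(4.933)
t=3.200: state=(5.054)
t=3.400: state=(5.162)
t=3.600: state=(5.259)
t=3.800: state=(5.344)
t=4.000: state=(5.420)
t=4.200: state=(5.486)
t=4.300: state=(5.516)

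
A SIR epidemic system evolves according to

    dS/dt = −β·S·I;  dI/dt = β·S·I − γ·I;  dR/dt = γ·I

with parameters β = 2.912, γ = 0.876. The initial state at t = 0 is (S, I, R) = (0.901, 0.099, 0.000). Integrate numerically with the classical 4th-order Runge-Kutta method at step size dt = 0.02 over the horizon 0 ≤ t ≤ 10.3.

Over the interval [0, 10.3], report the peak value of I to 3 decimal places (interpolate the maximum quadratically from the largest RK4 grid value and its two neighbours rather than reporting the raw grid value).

max I = 0.369

t=0.000: state=(0.901, 0.099, 0.000)
step 1 (dt=0.02): k1=(-0.260, 0.173, 0.087), k2=(-0.264, 0.175, 0.088), k3=(-0.264, 0.175, 0.088), k4=(-0.267, 0.178, 0.090); state += dt/6·(k1+2k2+2k3+k4)
t=0.020: state=(0.896, 0.103, 0.002)
t=0.040: state=(0.890, 0.106, 0.004)
t=0.060: state=(0.885, 0.110, 0.005)
continuing one RK4 step at a time; state shown every 25 steps (Δt=0.5):
t=0.500: state=(0.723, 0.211, 0.066)
t=1.000: state=(0.486, 0.328, 0.186)
t=1.500: state=(0.289, 0.369, 0.342)
t=2.000: state=(0.173, 0.330, 0.497)
t=2.500: state=(0.112, 0.261, 0.627)
t=3.000: state=(0.081, 0.193, 0.726)
t=3.500: state=(0.063, 0.138, 0.798)
t=4.000: state=(0.054, 0.097, 0.849)
t=4.500: state=(0.048, 0.067, 0.885)
t=5.000: state=(0.044, 0.047, 0.910)
t=5.500: state=(0.041, 0.032, 0.927)
t=6.000: state=(0.040, 0.022, 0.938)
t=6.500: state=(0.039, 0.015, 0.946)
t=7.000: state=(0.038, 0.010, 0.952)
t=7.500: state=(0.038, 0.007, 0.955)
t=8.000: state=(0.037, 0.005, 0.958)
t=8.500: state=(0.037, 0.003, 0.960)
t=9.000: state=(0.037, 0.002, 0.961)
t=9.500: state=(0.037, 0.001, 0.962)
t=10.000: state=(0.037, 0.001, 0.962)
t=10.300: state=(0.037, 0.001, 0.962)
largest grid value and its neighbours: I(1.440)=0.36909, I(1.460)=0.36918, I(1.480)=0.36913
parabola through these three points peaks at t≈1.463 with I≈0.36918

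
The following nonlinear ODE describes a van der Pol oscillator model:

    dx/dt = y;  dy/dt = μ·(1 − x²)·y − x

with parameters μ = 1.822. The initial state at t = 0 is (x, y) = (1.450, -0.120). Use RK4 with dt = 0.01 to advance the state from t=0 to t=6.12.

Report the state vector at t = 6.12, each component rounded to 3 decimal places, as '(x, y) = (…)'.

(x, y) = (2.007, 0.257)

t=0.000: state=(1.450, -0.120)
step 1 (dt=0.01): k1=(-0.120, -1.209), k2=(-0.126, -1.197), k3=(-0.126, -1.197), k4=(-0.132, -1.185); state += dt/6·(k1+2k2+2k3+k4)
t=0.010: state=(1.449, -0.132)
t=0.020: state=(1.447, -0.144)
t=0.030: state=(1.446, -0.155)
continuing one RK4 step at a time; state shown every 20 steps (Δt=0.2):
t=0.200: state=(1.405, -0.321)
t=0.400: state=(1.325, -0.469)
t=0.600: state=(1.218, -0.603)
t=0.800: state=(1.083, -0.754)
t=1.000: state=(0.913, -0.954)
t=1.200: state=(0.695, -1.255)
t=1.400: state=(0.399, -1.740)
t=1.600: state=(-0.021, -2.506)
t=1.800: state=(-0.614, -3.386)
t=2.000: state=(-1.307, -3.242)
t=2.200: state=(-1.803, -1.624)
t=2.400: state=(-1.987, -0.371)
t=2.600: state=(-2.004, 0.119)
t=2.800: state=(-1.960, 0.285)
t=3.000: state=(-1.896, 0.352)
t=3.200: state=(-1.821, 0.391)
t=3.400: state=(-1.740, 0.424)
t=3.600: state=(-1.651, 0.461)
t=3.800: state=(-1.555, 0.506)
t=4.000: state=(-1.448, 0.562)
t=4.200: state=(-1.329, 0.638)
t=4.400: state=(-1.191, 0.743)
t=4.600: state=(-1.029, 0.896)
t=4.800: state=(-0.828, 1.132)
t=5.000: state=(-0.566, 1.514)
t=5.200: state=(-0.205, 2.146)
t=5.400: state=(0.312, 3.058)
t=5.600: state=(0.996, 3.593)
t=5.800: state=(1.629, 2.454)
t=6.000: state=(1.946, 0.820)
t=6.120: state=(2.007, 0.257)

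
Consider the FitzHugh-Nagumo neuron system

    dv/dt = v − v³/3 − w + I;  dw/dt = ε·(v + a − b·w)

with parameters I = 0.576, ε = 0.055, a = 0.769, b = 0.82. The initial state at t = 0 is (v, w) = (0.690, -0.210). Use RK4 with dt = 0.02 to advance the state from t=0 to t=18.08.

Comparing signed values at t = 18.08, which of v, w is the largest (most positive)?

t=0.000: state=(0.690, -0.210)
step 1 (dt=0.02): k1=(1.366, 0.090), k2=(1.373, 0.090), k3=(1.373, 0.090), k4=(1.379, 0.091); state += dt/6·(k1+2k2+2k3+k4)
t=0.020: state=(0.717, -0.208)
t=0.040: state=(0.745, -0.206)
t=0.060: state=(0.773, -0.204)
continuing one RK4 step at a time; state shown every 50 steps (Δt=1):
t=1.000: state=(1.812, -0.087)
t=2.000: state=(1.953, 0.061)
t=3.000: state=(1.913, 0.204)
t=4.000: state=(1.862, 0.338)
t=5.000: state=(1.810, 0.463)
t=6.000: state=(1.756, 0.580)
t=7.000: state=(1.702, 0.689)
t=8.000: state=(1.647, 0.790)
t=9.000: state=(1.590, 0.883)
t=10.000: state=(1.532, 0.970)
t=11.000: state=(1.471, 1.049)
t=12.000: state=(1.406, 1.121)
t=13.000: state=(1.338, 1.187)
t=14.000: state=(1.263, 1.246)
t=15.000: state=(1.179, 1.298)
t=16.000: state=(1.082, 1.343)
t=17.000: state=(0.960, 1.380)
t=18.000: state=(0.792, 1.408)
t=18.080: state=(0.775, 1.410)
compare at T: v=0.775, w=1.410

largest component: w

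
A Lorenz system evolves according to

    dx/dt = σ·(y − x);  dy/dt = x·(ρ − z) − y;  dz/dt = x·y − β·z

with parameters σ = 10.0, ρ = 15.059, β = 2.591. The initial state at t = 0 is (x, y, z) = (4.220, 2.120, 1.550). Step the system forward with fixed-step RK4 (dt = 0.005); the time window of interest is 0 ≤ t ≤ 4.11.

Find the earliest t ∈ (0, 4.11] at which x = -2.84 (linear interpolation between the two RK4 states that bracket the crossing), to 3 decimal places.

t=0.000: state=(4.220, 2.120, 1.550)
step 1 (dt=0.005): k1=(-21.000, 54.888, 4.930), k2=(-19.103, 53.990, 5.359), k3=(-19.173, 54.052, 5.358), k4=(-17.339, 53.212, 5.772); state += dt/6·(k1+2k2+2k3+k4)
t=0.005: state=(4.124, 2.390, 1.577)
t=0.010: state=(4.046, 2.653, 1.608)
t=0.015: state=(3.985, 2.908, 1.642)
continuing one RK4 step at a time; state shown every 40 steps (Δt=0.2):
t=0.200: state=(8.079, 12.214, 7.784)
t=0.400: state=(9.688, 5.056, 22.896)
t=0.600: state=(1.540, -0.366, 14.682)
t=0.800: state=(0.076, -0.077, 8.726)
t=1.000: state=(-0.043, -0.073, 5.197)
t=1.200: state=(-0.146, -0.236, 3.097)
t=1.400: state=(-0.534, -0.894, 1.873)
t=1.600: state=(-2.122, -3.602, 1.561)
t=1.640: state=(-2.803, -4.747, 1.798)
next step: t=1.645: state=(-2.902, -4.912, 1.843) — x has crossed -2.84
linear interpolation between t=1.640 (-2.80333) and t=1.645 (-2.90216) → t≈1.642

t = 1.642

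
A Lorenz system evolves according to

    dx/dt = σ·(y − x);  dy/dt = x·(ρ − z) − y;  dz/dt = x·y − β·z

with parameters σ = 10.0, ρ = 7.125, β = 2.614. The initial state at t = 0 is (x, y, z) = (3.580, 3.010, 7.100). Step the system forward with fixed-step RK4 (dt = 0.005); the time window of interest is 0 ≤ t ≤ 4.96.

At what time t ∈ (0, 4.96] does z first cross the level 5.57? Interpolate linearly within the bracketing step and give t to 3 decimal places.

t = 0.211

t=0.000: state=(3.580, 3.010, 7.100)
step 1 (dt=0.005): k1=(-5.700, -2.920, -7.784), k2=(-5.631, -2.844, -7.802), k3=(-5.630, -2.844, -7.800), k4=(-5.561, -2.768, -7.817); state += dt/6·(k1+2k2+2k3+k4)
t=0.005: state=(3.552, 2.996, 7.061)
t=0.010: state=(3.524, 2.982, 7.022)
t=0.015: state=(3.498, 2.970, 6.983)
continuing one RK4 step at a time; state shown every 40 steps (Δt=0.2):
t=0.200: state=(2.978, 2.920, 5.635)
t=0.210: state=(2.973, 2.936, 5.576)
next step: t=0.215: state=(2.972, 2.945, 5.547) — z has crossed 5.57
linear interpolation between t=0.210 (5.57572) and t=0.215 (5.54674) → t≈0.211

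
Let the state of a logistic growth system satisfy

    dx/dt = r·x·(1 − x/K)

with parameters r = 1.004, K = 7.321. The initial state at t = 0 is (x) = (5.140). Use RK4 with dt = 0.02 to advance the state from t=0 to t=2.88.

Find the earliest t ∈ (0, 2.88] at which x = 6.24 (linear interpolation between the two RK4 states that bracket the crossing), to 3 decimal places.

t = 0.892

t=0.000: state=(5.140)
step 1 (dt=0.02): k1=(1.537), k2=(1.531), k3=(1.531), k4=(1.525); state += dt/6·(k1+2k2+2k3+k4)
t=0.020: state=(5.171)
t=0.040: state=(5.201)
t=0.060: state=(5.231)
continuing one RK4 step at a time; state shown every 5 steps (Δt=0.1):
t=0.100: state=(5.291)
t=0.200: state=(5.435)
t=0.300: state=(5.572)
t=0.400: state=(5.702)
t=0.500: state=(5.825)
t=0.600: state=(5.941)
t=0.700: state=(6.050)
t=0.800: state=(6.152)
t=0.880: state=(6.229)
next step: t=0.900: state=(6.247) — x has crossed 6.24
linear interpolation between t=0.880 (6.22861) and t=0.900 (6.24715) → t≈0.892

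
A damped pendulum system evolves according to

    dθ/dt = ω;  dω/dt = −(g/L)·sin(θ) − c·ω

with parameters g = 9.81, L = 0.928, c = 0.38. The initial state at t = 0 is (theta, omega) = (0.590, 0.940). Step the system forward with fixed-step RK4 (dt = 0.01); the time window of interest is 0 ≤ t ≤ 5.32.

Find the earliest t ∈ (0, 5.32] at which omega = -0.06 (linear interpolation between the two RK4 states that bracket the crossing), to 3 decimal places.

t=0.000: state=(0.590, 0.940)
step 1 (dt=0.01): k1=(0.940, -6.239), k2=(0.909, -6.268), k3=(0.909, -6.267), k4=(0.877, -6.294); state += dt/6·(k1+2k2+2k3+k4)
t=0.010: state=(0.599, 0.877)
t=0.020: state=(0.608, 0.814)
t=0.030: state=(0.615, 0.750)
t=0.150: state=(0.659, -0.028)
next step: t=0.160: state=(0.658, -0.093) — omega has crossed -0.06
linear interpolation between t=0.150 (-0.02847) and t=0.160 (-0.09293) → t≈0.155

t = 0.155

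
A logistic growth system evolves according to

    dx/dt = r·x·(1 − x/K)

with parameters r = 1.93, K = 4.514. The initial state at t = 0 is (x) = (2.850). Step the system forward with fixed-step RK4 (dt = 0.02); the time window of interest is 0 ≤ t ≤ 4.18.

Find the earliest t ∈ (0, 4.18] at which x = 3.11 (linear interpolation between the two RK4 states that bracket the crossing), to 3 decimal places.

t=0.000: state=(2.850)
step 1 (dt=0.02): k1=(2.028), k2=(2.017), k3=(2.017), k4=(2.007); state += dt/6·(k1+2k2+2k3+k4)
t=0.020: state=(2.890)
t=0.040: state=(2.930)
t=0.060: state=(2.970)
t=0.120: state=(3.085)
next step: t=0.140: state=(3.123) — x has crossed 3.11
linear interpolation between t=0.120 (3.08512) and t=0.140 (3.12254) → t≈0.133

t = 0.133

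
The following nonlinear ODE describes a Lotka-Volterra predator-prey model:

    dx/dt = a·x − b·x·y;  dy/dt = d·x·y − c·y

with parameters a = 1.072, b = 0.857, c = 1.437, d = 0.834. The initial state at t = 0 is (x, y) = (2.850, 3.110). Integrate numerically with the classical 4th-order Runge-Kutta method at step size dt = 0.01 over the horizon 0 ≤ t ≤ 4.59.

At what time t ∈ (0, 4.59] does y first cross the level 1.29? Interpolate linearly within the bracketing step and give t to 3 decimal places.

t=0.000: state=(2.850, 3.110)
step 1 (dt=0.01): k1=(-4.541, 2.923), k2=(-4.540, 2.878), k3=(-4.540, 2.877), k4=(-4.538, 2.831); state += dt/6·(k1+2k2+2k3+k4)
t=0.010: state=(2.805, 3.139)
t=0.020: state=(2.759, 3.167)
t=0.030: state=(2.714, 3.193)
continuing one RK4 step at a time; state shown every 20 steps (Δt=0.2):
t=0.200: state=(1.994, 3.487)
t=0.400: state=(1.357, 3.447)
t=0.600: state=(0.954, 3.127)
t=0.800: state=(0.718, 2.692)
t=1.000: state=(0.582, 2.249)
t=1.200: state=(0.509, 1.846)
t=1.400: state=(0.473, 1.503)
t=1.540: state=(0.465, 1.298)
next step: t=1.550: state=(0.465, 1.284) — y has crossed 1.29
linear interpolation between t=1.540 (1.29793) and t=1.550 (1.28438) → t≈1.546

t = 1.546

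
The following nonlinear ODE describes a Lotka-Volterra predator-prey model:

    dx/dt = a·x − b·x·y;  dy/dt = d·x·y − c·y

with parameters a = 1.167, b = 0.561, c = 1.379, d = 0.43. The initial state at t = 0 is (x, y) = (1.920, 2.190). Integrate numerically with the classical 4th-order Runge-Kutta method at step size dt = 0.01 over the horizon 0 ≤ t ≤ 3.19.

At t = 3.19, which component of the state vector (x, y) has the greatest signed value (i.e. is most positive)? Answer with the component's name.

largest component: x

t=0.000: state=(1.920, 2.190)
step 1 (dt=0.01): k1=(-0.118, -1.212), k2=(-0.112, -1.209), k3=(-0.112, -1.209), k4=(-0.105, -1.206); state += dt/6·(k1+2k2+2k3+k4)
t=0.010: state=(1.919, 2.178)
t=0.020: state=(1.918, 2.166)
t=0.030: state=(1.917, 2.154)
continuing one RK4 step at a time; state shown every 20 steps (Δt=0.2):
t=0.200: state=(1.922, 1.960)
t=0.400: state=(1.970, 1.758)
t=0.600: state=(2.063, 1.586)
t=0.800: state=(2.199, 1.446)
t=1.000: state=(2.376, 1.335)
t=1.200: state=(2.596, 1.255)
t=1.400: state=(2.857, 1.204)
t=1.600: state=(3.157, 1.183)
t=1.800: state=(3.490, 1.194)
t=2.000: state=(3.845, 1.243)
t=2.200: state=(4.205, 1.333)
t=2.400: state=(4.539, 1.474)
t=2.600: state=(4.807, 1.673)
t=2.800: state=(4.961, 1.935)
t=3.000: state=(4.956, 2.252)
t=3.190: state=(4.781, 2.582)
compare at T: x=4.781, y=2.582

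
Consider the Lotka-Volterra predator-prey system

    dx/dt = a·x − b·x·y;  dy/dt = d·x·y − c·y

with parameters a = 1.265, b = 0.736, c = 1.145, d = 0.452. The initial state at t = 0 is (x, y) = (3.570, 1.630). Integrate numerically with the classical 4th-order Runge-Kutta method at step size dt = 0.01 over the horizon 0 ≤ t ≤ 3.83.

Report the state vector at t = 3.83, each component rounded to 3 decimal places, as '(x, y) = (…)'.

(x, y) = (2.298, 1.201)

t=0.000: state=(3.570, 1.630)
step 1 (dt=0.01): k1=(0.233, 0.764), k2=(0.223, 0.767), k3=(0.223, 0.767), k4=(0.213, 0.769); state += dt/6·(k1+2k2+2k3+k4)
t=0.010: state=(3.572, 1.638)
t=0.020: state=(3.574, 1.645)
t=0.030: state=(3.576, 1.653)
continuing one RK4 step at a time; state shown every 20 steps (Δt=0.2):
t=0.200: state=(3.575, 1.792)
t=0.400: state=(3.493, 1.963)
t=0.600: state=(3.328, 2.126)
t=0.800: state=(3.102, 2.262)
t=1.000: state=(2.843, 2.354)
t=1.200: state=(2.580, 2.392)
t=1.400: state=(2.338, 2.375)
t=1.600: state=(2.132, 2.311)
t=1.800: state=(1.967, 2.212)
t=2.000: state=(1.846, 2.089)
t=2.200: state=(1.765, 1.956)
t=2.400: state=(1.721, 1.820)
t=2.600: state=(1.712, 1.690)
t=2.800: state=(1.735, 1.571)
t=3.000: state=(1.787, 1.465)
t=3.200: state=(1.868, 1.374)
t=3.400: state=(1.977, 1.300)
t=3.600: state=(2.112, 1.243)
t=3.800: state=(2.272, 1.205)
t=3.830: state=(2.298, 1.201)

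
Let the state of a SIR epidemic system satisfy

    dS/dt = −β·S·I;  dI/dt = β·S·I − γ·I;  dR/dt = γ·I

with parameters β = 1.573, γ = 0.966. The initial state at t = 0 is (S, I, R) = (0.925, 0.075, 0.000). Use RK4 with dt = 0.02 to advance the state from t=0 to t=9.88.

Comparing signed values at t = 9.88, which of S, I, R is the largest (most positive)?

t=0.000: state=(0.925, 0.075, 0.000)
step 1 (dt=0.02): k1=(-0.109, 0.037, 0.072), k2=(-0.110, 0.037, 0.073), k3=(-0.110, 0.037, 0.073), k4=(-0.110, 0.037, 0.073); state += dt/6·(k1+2k2+2k3+k4)
t=0.020: state=(0.923, 0.076, 0.001)
t=0.040: state=(0.921, 0.076, 0.003)
t=0.060: state=(0.918, 0.077, 0.004)
continuing one RK4 step at a time; state shown every 25 steps (Δt=0.5):
t=0.500: state=(0.866, 0.094, 0.041)
t=1.000: state=(0.799, 0.111, 0.090)
t=1.500: state=(0.727, 0.125, 0.148)
t=2.000: state=(0.657, 0.133, 0.210)
t=2.500: state=(0.591, 0.134, 0.275)
t=3.000: state=(0.533, 0.128, 0.338)
t=3.500: state=(0.484, 0.118, 0.398)
t=4.000: state=(0.443, 0.105, 0.452)
t=4.500: state=(0.410, 0.090, 0.499)
t=5.000: state=(0.384, 0.076, 0.539)
t=5.500: state=(0.364, 0.063, 0.573)
t=6.000: state=(0.348, 0.051, 0.601)
t=6.500: state=(0.335, 0.042, 0.623)
t=7.000: state=(0.326, 0.033, 0.641)
t=7.500: state=(0.318, 0.026, 0.655)
t=8.000: state=(0.312, 0.021, 0.667)
t=8.500: state=(0.308, 0.016, 0.676)
t=9.000: state=(0.304, 0.013, 0.683)
t=9.500: state=(0.302, 0.010, 0.688)
t=9.880: state=(0.300, 0.008, 0.692)
compare at T: S=0.300, I=0.008, R=0.692

largest component: R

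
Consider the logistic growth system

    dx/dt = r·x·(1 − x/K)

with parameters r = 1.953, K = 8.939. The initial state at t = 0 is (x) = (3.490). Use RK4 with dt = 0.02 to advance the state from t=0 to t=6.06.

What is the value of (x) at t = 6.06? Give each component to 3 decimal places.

t=0.000: state=(3.490)
step 1 (dt=0.02): k1=(4.155), k2=(4.172), k3=(4.172), k4=(4.189); state += dt/6·(k1+2k2+2k3+k4)
t=0.020: state=(3.573)
t=0.040: state=(3.658)
t=0.060: state=(3.742)
continuing one RK4 step at a time; state shown every 10 steps (Δt=0.2):
t=0.200: state=(4.347)
t=0.400: state=(5.213)
t=0.600: state=(6.025)
t=0.800: state=(6.735)
t=1.000: state=(7.318)
t=1.200: state=(7.774)
t=1.400: state=(8.116)
t=1.600: state=(8.365)
t=1.800: state=(8.542)
t=2.000: state=(8.667)
t=2.200: state=(8.753)
t=2.400: state=(8.812)
t=2.600: state=(8.853)
t=2.800: state=(8.881)
t=3.000: state=(8.899)
t=3.200: state=(8.912)
t=3.400: state=(8.921)
t=3.600: state=(8.927)
t=3.800: state=(8.931)
t=4.000: state=(8.933)
t=4.200: state=(8.935)
t=4.400: state=(8.936)
t=4.600: state=(8.937)
t=4.800: state=(8.938)
t=5.000: state=(8.938)
t=5.200: state=(8.938)
t=5.400: state=(8.939)
t=5.600: state=(8.939)
t=5.800: state=(8.939)
t=6.000: state=(8.939)
t=6.060: state=(8.939)

(x) = (8.939)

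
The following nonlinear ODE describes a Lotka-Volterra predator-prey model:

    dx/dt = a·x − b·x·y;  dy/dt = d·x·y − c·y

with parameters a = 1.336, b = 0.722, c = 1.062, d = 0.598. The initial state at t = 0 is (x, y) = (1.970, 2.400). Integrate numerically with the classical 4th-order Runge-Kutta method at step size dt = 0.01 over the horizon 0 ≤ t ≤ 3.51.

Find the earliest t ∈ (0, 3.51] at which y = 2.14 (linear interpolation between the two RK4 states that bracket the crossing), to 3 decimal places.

t=0.000: state=(1.970, 2.400)
step 1 (dt=0.01): k1=(-0.782, 0.279), k2=(-0.782, 0.273), k3=(-0.782, 0.273), k4=(-0.782, 0.268); state += dt/6·(k1+2k2+2k3+k4)
t=0.010: state=(1.962, 2.403)
t=0.020: state=(1.954, 2.405)
t=0.030: state=(1.947, 2.408)
continuing one RK4 step at a time; state shown every 20 steps (Δt=0.2):
t=0.200: state=(1.814, 2.434)
t=0.400: state=(1.668, 2.423)
t=0.600: state=(1.541, 2.373)
t=0.800: state=(1.437, 2.293)
t=1.000: state=(1.357, 2.191)
t=1.090: state=(1.330, 2.140)
next step: t=1.100: state=(1.327, 2.134) — y has crossed 2.14
linear interpolation between t=1.090 (2.14008) and t=1.100 (2.13436) → t≈1.090

t = 1.090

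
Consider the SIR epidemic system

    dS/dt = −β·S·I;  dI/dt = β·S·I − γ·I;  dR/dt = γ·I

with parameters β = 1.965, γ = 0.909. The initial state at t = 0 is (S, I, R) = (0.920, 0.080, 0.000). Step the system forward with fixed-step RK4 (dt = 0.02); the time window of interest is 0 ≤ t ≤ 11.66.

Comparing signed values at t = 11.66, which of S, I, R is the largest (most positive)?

t=0.000: state=(0.920, 0.080, 0.000)
step 1 (dt=0.02): k1=(-0.145, 0.072, 0.073), k2=(-0.146, 0.072, 0.073), k3=(-0.146, 0.072, 0.073), k4=(-0.147, 0.073, 0.074); state += dt/6·(k1+2k2+2k3+k4)
t=0.020: state=(0.917, 0.081, 0.001)
t=0.040: state=(0.914, 0.083, 0.003)
t=0.060: state=(0.911, 0.084, 0.004)
continuing one RK4 step at a time; state shown every 25 steps (Δt=0.5):
t=0.500: state=(0.834, 0.120, 0.045)
t=1.000: state=(0.725, 0.165, 0.110)
t=1.500: state=(0.605, 0.201, 0.194)
t=2.000: state=(0.492, 0.218, 0.290)
t=2.500: state=(0.397, 0.214, 0.389)
t=3.000: state=(0.324, 0.193, 0.482)
t=3.500: state=(0.272, 0.164, 0.564)
t=4.000: state=(0.235, 0.134, 0.631)
t=4.500: state=(0.209, 0.105, 0.686)
t=5.000: state=(0.191, 0.081, 0.728)
t=5.500: state=(0.178, 0.062, 0.760)
t=6.000: state=(0.169, 0.047, 0.785)
t=6.500: state=(0.162, 0.035, 0.803)
t=7.000: state=(0.157, 0.026, 0.817)
t=7.500: state=(0.154, 0.019, 0.827)
t=8.000: state=(0.152, 0.014, 0.834)
t=8.500: state=(0.150, 0.010, 0.840)
t=9.000: state=(0.148, 0.008, 0.844)
t=9.500: state=(0.147, 0.006, 0.847)
t=10.000: state=(0.147, 0.004, 0.849)
t=10.500: state=(0.146, 0.003, 0.851)
t=11.000: state=(0.146, 0.002, 0.852)
t=11.500: state=(0.146, 0.002, 0.853)
t=11.660: state=(0.146, 0.001, 0.853)
compare at T: S=0.146, I=0.001, R=0.853

largest component: R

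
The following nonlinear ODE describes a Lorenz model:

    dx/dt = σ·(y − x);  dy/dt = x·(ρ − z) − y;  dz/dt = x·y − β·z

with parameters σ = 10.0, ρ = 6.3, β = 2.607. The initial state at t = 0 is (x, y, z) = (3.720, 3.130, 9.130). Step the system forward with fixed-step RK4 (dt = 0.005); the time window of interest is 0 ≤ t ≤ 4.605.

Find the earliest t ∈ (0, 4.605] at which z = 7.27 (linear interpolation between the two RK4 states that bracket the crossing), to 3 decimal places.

t=0.000: state=(3.720, 3.130, 9.130)
step 1 (dt=0.005): k1=(-5.900, -13.658, -12.158), k2=(-6.094, -13.469, -12.252), k3=(-6.084, -13.467, -12.251), k4=(-6.269, -13.278, -12.342); state += dt/6·(k1+2k2+2k3+k4)
t=0.005: state=(3.690, 3.063, 9.069)
t=0.010: state=(3.657, 2.997, 9.007)
t=0.015: state=(3.624, 2.934, 8.944)
t=0.135: state=(2.673, 1.942, 7.300)
next step: t=0.140: state=(2.637, 1.919, 7.231) — z has crossed 7.27
linear interpolation between t=0.135 (7.30017) and t=0.140 (7.23109) → t≈0.137

t = 0.137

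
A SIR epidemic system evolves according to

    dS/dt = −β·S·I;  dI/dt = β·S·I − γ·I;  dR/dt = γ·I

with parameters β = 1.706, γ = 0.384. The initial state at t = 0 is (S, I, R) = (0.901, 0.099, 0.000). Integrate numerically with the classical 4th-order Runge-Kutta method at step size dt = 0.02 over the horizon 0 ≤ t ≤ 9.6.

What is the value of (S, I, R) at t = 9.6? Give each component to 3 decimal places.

t=0.000: state=(0.901, 0.099, 0.000)
step 1 (dt=0.02): k1=(-0.152, 0.114, 0.038), k2=(-0.154, 0.115, 0.038), k3=(-0.154, 0.115, 0.038), k4=(-0.155, 0.116, 0.039); state += dt/6·(k1+2k2+2k3+k4)
t=0.020: state=(0.898, 0.101, 0.001)
t=0.040: state=(0.895, 0.104, 0.002)
t=0.060: state=(0.892, 0.106, 0.002)
continuing one RK4 step at a time; state shown every 25 steps (Δt=0.5):
t=0.500: state=(0.805, 0.170, 0.025)
t=1.000: state=(0.670, 0.263, 0.067)
t=1.500: state=(0.513, 0.360, 0.127)
t=2.000: state=(0.365, 0.432, 0.203)
t=2.500: state=(0.249, 0.462, 0.290)
t=3.000: state=(0.168, 0.454, 0.378)
t=3.500: state=(0.115, 0.422, 0.462)
t=4.000: state=(0.082, 0.379, 0.539)
t=4.500: state=(0.061, 0.332, 0.608)
t=5.000: state=(0.047, 0.287, 0.667)
t=5.500: state=(0.037, 0.245, 0.718)
t=6.000: state=(0.031, 0.208, 0.761)
t=6.500: state=(0.026, 0.176, 0.798)
t=7.000: state=(0.023, 0.148, 0.829)
t=7.500: state=(0.020, 0.125, 0.855)
t=8.000: state=(0.018, 0.105, 0.877)
t=8.500: state=(0.017, 0.088, 0.896)
t=9.000: state=(0.016, 0.073, 0.911)
t=9.500: state=(0.015, 0.061, 0.924)
t=9.600: state=(0.015, 0.059, 0.926)

(S, I, R) = (0.015, 0.059, 0.926)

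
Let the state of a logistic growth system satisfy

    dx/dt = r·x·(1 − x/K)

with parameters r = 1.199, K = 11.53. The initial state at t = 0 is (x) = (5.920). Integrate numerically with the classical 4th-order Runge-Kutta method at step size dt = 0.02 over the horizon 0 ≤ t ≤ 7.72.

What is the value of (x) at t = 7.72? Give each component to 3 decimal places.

t=0.000: state=(5.920)
step 1 (dt=0.02): k1=(3.454), k2=(3.452), k3=(3.452), k4=(3.451); state += dt/6·(k1+2k2+2k3+k4)
t=0.020: state=(5.989)
t=0.040: state=(6.058)
t=0.060: state=(6.127)
continuing one RK4 step at a time; state shown every 25 steps (Δt=0.5):
t=0.500: state=(7.584)
t=1.000: state=(8.968)
t=1.500: state=(9.966)
t=2.000: state=(10.616)
t=2.500: state=(11.009)
t=3.000: state=(11.238)
t=3.500: state=(11.368)
t=4.000: state=(11.440)
t=4.500: state=(11.481)
t=5.000: state=(11.503)
t=5.500: state=(11.515)
t=6.000: state=(11.522)
t=6.500: state=(11.525)
t=7.000: state=(11.528)
t=7.500: state=(11.529)
t=7.720: state=(11.529)

(x) = (11.529)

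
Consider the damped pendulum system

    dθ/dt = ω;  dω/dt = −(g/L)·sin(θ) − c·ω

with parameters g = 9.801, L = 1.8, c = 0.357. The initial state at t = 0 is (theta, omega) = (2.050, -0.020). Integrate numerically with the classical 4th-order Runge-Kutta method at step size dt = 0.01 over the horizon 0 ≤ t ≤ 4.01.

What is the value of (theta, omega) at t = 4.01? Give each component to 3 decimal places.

(theta, omega) = (-0.103, -2.031)

t=0.000: state=(2.050, -0.020)
step 1 (dt=0.01): k1=(-0.020, -4.825), k2=(-0.044, -4.816), k3=(-0.044, -4.817), k4=(-0.068, -4.808); state += dt/6·(k1+2k2+2k3+k4)
t=0.010: state=(2.050, -0.068)
t=0.020: state=(2.049, -0.116)
t=0.030: state=(2.047, -0.164)
continuing one RK4 step at a time; state shown every 20 steps (Δt=0.2):
t=0.200: state=(1.951, -0.967)
t=0.400: state=(1.663, -1.915)
t=0.600: state=(1.188, -2.815)
t=0.800: state=(0.556, -3.417)
t=1.000: state=(-0.136, -3.391)
t=1.200: state=(-0.755, -2.698)
t=1.400: state=(-1.191, -1.638)
t=1.600: state=(-1.406, -0.509)
t=1.800: state=(-1.399, 0.565)
t=2.000: state=(-1.186, 1.539)
t=2.200: state=(-0.796, 2.313)
t=2.400: state=(-0.288, 2.692)
t=2.600: state=(0.243, 2.524)
t=2.800: state=(0.689, 1.868)
t=3.000: state=(0.974, 0.954)
t=3.200: state=(1.067, -0.016)
t=3.400: state=(0.972, -0.918)
t=3.600: state=(0.711, -1.644)
t=3.800: state=(0.335, -2.057)
t=4.000: state=(-0.082, -2.044)
t=4.010: state=(-0.103, -2.031)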